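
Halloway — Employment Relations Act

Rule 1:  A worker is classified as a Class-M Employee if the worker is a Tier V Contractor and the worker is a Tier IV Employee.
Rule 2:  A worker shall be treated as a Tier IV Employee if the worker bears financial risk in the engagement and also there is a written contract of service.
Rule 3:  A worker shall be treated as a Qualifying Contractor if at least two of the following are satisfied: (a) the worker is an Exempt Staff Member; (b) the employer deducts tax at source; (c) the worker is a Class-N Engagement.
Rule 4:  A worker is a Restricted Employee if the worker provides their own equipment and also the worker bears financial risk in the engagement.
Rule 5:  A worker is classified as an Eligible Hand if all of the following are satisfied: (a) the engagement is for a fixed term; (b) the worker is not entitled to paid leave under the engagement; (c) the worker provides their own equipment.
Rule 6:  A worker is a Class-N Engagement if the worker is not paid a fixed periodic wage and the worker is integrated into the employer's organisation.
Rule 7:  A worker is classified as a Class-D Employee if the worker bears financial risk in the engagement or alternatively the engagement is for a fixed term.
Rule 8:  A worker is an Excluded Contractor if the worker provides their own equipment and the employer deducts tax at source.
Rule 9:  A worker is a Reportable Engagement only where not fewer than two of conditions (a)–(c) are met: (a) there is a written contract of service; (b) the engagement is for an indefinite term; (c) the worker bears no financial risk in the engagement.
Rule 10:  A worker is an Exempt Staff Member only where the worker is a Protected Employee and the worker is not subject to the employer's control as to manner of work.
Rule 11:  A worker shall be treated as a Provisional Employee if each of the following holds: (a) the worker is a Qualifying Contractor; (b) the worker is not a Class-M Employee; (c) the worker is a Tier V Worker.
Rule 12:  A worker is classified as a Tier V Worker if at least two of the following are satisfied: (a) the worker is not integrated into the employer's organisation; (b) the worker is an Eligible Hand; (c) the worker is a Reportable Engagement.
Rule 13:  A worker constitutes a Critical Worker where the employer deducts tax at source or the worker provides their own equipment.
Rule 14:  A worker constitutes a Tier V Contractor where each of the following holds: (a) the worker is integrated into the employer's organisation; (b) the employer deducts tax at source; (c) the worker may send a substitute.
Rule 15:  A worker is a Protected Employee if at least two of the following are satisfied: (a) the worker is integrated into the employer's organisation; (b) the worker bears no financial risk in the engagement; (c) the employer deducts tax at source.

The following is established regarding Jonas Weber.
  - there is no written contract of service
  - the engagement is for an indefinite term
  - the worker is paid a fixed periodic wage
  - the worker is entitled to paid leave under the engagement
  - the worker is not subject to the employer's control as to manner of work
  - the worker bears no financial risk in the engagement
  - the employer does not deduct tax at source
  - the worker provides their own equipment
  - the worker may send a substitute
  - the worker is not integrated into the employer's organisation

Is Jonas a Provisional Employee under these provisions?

No

Under rule 15: the worker is integrated into the employer's organisation? no; the worker bears no financial risk in the engagement? yes; the employer deducts tax at source? no — 1 of 3 hold (need ≥2) → not satisfied.
Under rule 10: Protected Employee (rule 15)? no; and the worker is not subject to the employer's control as to manner of work? yes. So the worker is not an Exempt Staff Member.
Under rule 6: the worker is not paid a fixed periodic wage? no; and the worker is integrated into the employer's organisation? no. So the worker is not a Class-N Engagement.
Under rule 3: Exempt Staff Member (rule 10)? no; the employer deducts tax at source? no; Class-N Engagement (rule 6)? no — 0 of 3 hold (need ≥2) → not satisfied.
Under rule 14: the worker is integrated into the employer's organisation? no; and the employer deducts tax at source? no; and the worker may send a substitute? yes. So the worker is not a Tier V Contractor.
Under rule 2: the worker bears financial risk in the engagement? no; and there is a written contract of service? no. So the worker is not a Tier IV Employee.
Under rule 1: Tier V Contractor (rule 14)? no; and Tier IV Employee (rule 2)? no. So the worker is not a Class-M Employee.
Under rule 5: the engagement is for a fixed term? no; and the worker is not entitled to paid leave under the engagement? no; and the worker provides their own equipment? yes. So the worker is not an Eligible Hand.
Under rule 9: there is a written contract of service? no; the engagement is for an indefinite term? yes; the worker bears no financial risk in the engagement? yes — 2 of 3 hold (need ≥2) → satisfied.
Under rule 12: the worker is not integrated into the employer's organisation? yes; Eligible Hand (rule 5)? no; Reportable Engagement (rule 9)? yes — 2 of 3 hold (need ≥2) → satisfied.
Under rule 11: Qualifying Contractor (rule 3)? no; and not a Class-M Employee (rule 1)? yes; and Tier V Worker (rule 12)? yes. So the worker is not a Provisional Employee.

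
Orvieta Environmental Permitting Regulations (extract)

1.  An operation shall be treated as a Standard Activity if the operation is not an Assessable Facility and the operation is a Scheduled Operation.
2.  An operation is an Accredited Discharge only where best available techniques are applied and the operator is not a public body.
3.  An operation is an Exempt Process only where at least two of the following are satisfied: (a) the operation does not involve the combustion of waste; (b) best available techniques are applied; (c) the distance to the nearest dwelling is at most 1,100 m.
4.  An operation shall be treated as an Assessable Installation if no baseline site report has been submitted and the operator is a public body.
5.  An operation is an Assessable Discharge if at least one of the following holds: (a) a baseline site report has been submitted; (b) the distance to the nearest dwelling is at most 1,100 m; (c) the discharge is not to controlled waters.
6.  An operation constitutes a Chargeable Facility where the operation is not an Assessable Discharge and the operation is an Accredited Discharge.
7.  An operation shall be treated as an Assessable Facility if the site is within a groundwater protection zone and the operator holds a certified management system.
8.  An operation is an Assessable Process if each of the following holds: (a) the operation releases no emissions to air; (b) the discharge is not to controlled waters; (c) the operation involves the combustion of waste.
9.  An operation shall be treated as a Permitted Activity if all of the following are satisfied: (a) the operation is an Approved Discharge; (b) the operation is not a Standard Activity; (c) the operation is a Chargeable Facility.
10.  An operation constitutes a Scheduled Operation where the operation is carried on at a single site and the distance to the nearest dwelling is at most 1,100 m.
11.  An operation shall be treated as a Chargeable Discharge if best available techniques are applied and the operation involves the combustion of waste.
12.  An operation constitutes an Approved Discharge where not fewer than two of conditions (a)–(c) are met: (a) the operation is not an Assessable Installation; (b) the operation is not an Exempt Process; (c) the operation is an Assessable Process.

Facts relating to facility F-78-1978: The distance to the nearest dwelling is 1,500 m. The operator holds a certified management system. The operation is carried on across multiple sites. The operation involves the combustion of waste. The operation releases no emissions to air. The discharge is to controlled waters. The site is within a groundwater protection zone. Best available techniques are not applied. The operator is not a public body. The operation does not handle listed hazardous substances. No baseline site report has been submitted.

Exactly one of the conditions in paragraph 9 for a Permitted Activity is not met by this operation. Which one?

Under paragraph 4: no baseline site report has been submitted? yes; and the operator is a public body? no. So the operation is not an Assessable Installation.
Under paragraph 3: the operation does not involve the combustion of waste? no; best available techniques are applied? no; distance to the nearest dwelling: 1,500 m ≤ 1,100 m? no — 0 of 3 hold (need ≥2) → not satisfied.
Under paragraph 8: the operation releases no emissions to air? yes; and the discharge is not to controlled waters? no; and the operation involves the combustion of waste? yes. So the operation is not an Assessable Process.
Under paragraph 12: not an Assessable Installation (paragraph 4)? yes; not an Exempt Process (paragraph 3)? yes; Assessable Process (paragraph 8)? no — 2 of 3 hold (need ≥2) → satisfied.
Under paragraph 7: the site is within a groundwater protection zone? yes; and the operator holds a certified management system? yes. So the operation is an Assessable Facility.
Under paragraph 10: the operation is carried on at a single site? no; and distance to the nearest dwelling: 1,500 m ≤ 1,100 m? no. So the operation is not a Scheduled Operation.
Under paragraph 1: not an Assessable Facility (paragraph 7)? no; and Scheduled Operation (paragraph 10)? no. So the operation is not a Standard Activity.
Under paragraph 5: a baseline site report has been submitted? no; or distance to the nearest dwelling: 1,500 m ≤ 1,100 m? no; or the discharge is not to controlled waters? no. So the operation is not an Assessable Discharge.
Under paragraph 2: best available techniques are applied? no; and the operator is not a public body? yes. So the operation is not an Accredited Discharge.
Under paragraph 6: not an Assessable Discharge (paragraph 5)? yes; and Accredited Discharge (paragraph 2)? no. So the operation is not a Chargeable Facility.
Under paragraph 9: Approved Discharge (paragraph 12)? yes; and not a Standard Activity (paragraph 1)? yes; and Chargeable Facility (paragraph 6)? no. So the operation is not a Permitted Activity.

Chargeable Facility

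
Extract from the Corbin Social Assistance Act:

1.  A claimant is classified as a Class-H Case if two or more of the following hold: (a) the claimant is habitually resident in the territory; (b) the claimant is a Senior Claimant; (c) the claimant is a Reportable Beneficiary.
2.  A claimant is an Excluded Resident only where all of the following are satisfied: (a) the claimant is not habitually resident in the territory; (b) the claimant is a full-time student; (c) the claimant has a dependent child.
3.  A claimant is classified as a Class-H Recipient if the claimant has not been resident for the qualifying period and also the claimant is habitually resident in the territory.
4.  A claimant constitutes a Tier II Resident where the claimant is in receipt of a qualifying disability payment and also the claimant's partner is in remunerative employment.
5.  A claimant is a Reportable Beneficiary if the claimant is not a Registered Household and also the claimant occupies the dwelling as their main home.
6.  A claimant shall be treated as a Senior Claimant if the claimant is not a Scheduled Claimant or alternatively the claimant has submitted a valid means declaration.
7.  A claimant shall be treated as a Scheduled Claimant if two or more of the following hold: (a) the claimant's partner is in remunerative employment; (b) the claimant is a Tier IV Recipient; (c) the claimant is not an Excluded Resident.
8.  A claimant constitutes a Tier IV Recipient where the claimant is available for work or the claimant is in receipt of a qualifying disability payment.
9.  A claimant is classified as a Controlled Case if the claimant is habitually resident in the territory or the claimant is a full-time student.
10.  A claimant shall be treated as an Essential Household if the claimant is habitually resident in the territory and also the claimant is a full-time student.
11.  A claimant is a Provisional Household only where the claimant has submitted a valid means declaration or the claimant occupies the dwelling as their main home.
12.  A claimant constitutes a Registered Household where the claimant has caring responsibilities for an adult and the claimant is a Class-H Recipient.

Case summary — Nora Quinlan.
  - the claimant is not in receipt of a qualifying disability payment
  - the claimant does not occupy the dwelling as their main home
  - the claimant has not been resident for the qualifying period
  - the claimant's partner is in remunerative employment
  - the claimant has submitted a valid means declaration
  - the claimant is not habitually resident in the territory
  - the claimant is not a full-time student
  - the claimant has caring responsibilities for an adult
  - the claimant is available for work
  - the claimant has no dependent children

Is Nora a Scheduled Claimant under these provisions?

paragraph 8 — Tier IV Recipient: [the claimant is available for work? yes] OR [the claimant is in receipt of a qualifying disability payment? no] → satisfied.
paragraph 2 — Excluded Resident: [the claimant is not habitually resident in the territory? yes] AND [the claimant is a full-time student? no] AND [the claimant has a dependent child? no] → not satisfied.
paragraph 7 — Scheduled Claimant: the claimant's partner is in remunerative employment? yes; Tier IV Recipient (paragraph 8)? yes; not an Excluded Resident (paragraph 2)? yes — 3 of 3 hold (need ≥2) → satisfied.

Yes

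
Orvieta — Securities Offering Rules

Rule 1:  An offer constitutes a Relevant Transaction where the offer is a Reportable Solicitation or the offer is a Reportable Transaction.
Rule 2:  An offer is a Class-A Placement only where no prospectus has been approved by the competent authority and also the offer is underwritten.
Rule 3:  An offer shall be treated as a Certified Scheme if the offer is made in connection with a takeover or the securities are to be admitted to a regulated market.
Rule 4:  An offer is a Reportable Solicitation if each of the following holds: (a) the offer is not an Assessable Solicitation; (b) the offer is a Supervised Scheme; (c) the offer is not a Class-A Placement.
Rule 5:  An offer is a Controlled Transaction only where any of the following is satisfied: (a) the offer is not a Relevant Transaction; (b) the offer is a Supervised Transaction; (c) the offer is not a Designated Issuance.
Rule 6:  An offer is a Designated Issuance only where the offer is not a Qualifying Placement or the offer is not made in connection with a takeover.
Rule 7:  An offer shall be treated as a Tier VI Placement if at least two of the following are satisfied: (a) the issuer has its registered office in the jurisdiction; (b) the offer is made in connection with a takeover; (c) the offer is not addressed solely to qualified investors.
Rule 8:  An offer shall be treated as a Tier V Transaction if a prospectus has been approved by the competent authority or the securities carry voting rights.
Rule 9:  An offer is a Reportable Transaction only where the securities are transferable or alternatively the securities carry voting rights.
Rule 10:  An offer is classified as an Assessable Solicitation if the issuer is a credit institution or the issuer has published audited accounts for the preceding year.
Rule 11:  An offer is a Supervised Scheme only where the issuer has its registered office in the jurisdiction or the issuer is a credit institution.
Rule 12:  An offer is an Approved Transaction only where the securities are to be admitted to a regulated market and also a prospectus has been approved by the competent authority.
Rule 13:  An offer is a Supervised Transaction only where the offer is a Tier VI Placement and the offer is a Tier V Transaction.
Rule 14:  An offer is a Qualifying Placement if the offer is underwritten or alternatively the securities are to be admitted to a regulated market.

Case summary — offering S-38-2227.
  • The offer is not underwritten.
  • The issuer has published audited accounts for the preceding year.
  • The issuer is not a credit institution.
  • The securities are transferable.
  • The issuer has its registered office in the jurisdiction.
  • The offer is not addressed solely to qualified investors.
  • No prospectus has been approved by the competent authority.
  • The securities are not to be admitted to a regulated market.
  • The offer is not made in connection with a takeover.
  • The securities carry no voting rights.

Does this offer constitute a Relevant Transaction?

rule 10 — Assessable Solicitation: [the issuer is a credit institution? no] OR [the issuer has published audited accounts for the preceding year? yes] → satisfied.
rule 11 — Supervised Scheme: [the issuer has its registered office in the jurisdiction? yes] OR [the issuer is a credit institution? no] → satisfied.
rule 2 — Class-A Placement: [no prospectus has been approved by the competent authority? yes] AND [the offer is underwritten? no] → not satisfied.
rule 4 — Reportable Solicitation: [not an Assessable Solicitation (rule 10)? no] AND [Supervised Scheme (rule 11)? yes] AND [not a Class-A Placement (rule 2)? yes] → not satisfied.
rule 9 — Reportable Transaction: [the securities are transferable? yes] OR [the securities carry voting rights? no] → satisfied.
rule 1 — Relevant Transaction: [Reportable Solicitation (rule 4)? no] OR [Reportable Transaction (rule 9)? yes] → satisfied.

Yes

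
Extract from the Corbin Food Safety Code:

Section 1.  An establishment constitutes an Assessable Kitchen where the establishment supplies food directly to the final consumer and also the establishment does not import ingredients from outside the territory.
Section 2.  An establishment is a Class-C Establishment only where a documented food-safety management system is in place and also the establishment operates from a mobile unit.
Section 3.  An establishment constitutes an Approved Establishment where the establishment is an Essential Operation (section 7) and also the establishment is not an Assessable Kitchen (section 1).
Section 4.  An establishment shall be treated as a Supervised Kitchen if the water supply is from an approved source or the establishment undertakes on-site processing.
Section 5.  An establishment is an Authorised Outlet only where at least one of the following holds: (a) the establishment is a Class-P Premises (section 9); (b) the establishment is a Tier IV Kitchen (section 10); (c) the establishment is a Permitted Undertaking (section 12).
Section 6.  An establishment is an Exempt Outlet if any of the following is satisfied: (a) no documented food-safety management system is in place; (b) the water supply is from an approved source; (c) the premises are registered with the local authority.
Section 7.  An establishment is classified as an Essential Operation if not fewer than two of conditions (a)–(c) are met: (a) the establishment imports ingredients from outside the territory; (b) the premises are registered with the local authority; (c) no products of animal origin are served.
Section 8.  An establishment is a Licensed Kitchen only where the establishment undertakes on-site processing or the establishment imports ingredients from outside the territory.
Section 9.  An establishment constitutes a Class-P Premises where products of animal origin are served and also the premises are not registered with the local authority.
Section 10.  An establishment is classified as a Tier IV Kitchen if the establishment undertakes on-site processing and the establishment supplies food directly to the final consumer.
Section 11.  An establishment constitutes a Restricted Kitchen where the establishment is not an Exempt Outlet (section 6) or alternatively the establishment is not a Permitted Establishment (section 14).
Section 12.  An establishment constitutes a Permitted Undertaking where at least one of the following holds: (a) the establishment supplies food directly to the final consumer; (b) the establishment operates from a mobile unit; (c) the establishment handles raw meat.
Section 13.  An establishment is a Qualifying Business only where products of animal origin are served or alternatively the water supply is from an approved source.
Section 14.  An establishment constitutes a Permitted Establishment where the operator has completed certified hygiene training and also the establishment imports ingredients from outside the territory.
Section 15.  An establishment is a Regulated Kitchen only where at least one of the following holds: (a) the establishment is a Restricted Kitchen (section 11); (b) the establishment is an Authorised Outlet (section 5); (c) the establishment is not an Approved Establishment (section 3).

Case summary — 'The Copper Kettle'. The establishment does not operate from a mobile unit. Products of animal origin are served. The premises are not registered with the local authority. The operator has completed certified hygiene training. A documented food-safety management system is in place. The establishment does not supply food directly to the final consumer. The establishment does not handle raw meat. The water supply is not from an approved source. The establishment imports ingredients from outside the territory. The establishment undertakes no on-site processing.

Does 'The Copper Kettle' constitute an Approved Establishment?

section 7 — Essential Operation: the establishment imports ingredients from outside the territory? yes; the premises are registered with the local authority? no; no products of animal origin are served? no — 1 of 3 hold (need ≥2) → not satisfied.
section 1 — Assessable Kitchen: [the establishment supplies food directly to the final consumer? no] AND [the establishment does not import ingredients from outside the territory? no] → not satisfied.
section 3 — Approved Establishment: [Essential Operation (section 7)? no] AND [not an Assessable Kitchen (section 1)? yes] → not satisfied.

No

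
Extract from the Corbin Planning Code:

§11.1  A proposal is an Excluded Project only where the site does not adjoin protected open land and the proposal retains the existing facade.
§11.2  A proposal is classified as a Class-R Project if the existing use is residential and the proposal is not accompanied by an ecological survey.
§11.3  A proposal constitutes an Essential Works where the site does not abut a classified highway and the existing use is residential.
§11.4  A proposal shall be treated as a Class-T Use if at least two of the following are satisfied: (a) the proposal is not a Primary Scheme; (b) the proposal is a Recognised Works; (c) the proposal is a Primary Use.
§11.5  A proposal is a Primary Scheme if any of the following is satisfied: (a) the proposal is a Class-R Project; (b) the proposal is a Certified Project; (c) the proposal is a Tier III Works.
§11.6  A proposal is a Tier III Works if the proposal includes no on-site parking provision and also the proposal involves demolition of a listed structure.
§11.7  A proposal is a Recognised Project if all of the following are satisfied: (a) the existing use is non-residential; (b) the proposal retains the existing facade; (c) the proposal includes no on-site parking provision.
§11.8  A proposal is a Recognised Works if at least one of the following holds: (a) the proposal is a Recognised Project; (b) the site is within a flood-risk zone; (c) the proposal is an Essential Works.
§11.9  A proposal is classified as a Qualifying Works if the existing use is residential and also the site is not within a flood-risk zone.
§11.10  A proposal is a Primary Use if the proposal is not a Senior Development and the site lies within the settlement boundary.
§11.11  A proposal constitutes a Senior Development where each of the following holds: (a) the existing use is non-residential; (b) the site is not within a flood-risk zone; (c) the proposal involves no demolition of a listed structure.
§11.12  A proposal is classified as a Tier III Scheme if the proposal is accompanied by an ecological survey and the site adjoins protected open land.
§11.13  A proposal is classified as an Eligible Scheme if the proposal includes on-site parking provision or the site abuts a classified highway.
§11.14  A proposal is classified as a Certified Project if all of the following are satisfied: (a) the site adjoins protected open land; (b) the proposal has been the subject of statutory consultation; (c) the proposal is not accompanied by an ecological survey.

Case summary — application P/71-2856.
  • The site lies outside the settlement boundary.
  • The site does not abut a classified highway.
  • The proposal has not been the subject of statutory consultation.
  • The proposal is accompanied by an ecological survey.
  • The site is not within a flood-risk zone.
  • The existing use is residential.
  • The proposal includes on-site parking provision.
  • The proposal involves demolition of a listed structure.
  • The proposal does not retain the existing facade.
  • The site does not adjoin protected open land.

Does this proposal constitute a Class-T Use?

§11.2 — Class-R Project: [the existing use is residential? yes] AND [the proposal is not accompanied by an ecological survey? no] → not satisfied.
§11.14 — Certified Project: [the site adjoins protected open land? no] AND [the proposal has been the subject of statutory consultation? no] AND [the proposal is not accompanied by an ecological survey? no] → not satisfied.
§11.6 — Tier III Works: [the proposal includes no on-site parking provision? no] AND [the proposal involves demolition of a listed structure? yes] → not satisfied.
§11.5 — Primary Scheme: [Class-R Project (§11.2)? no] OR [Certified Project (§11.14)? no] OR [Tier III Works (§11.6)? no] → not satisfied.
§11.7 — Recognised Project: [the existing use is non-residential? no] AND [the proposal retains the existing facade? no] AND [the proposal includes no on-site parking provision? no] → not satisfied.
§11.3 — Essential Works: [the site does not abut a classified highway? yes] AND [the existing use is residential? yes] → satisfied.
§11.8 — Recognised Works: [Recognised Project (§11.7)? no] OR [the site is within a flood-risk zone? no] OR [Essential Works (§11.3)? yes] → satisfied.
§11.11 — Senior Development: [the existing use is non-residential? no] AND [the site is not within a flood-risk zone? yes] AND [the proposal involves no demolition of a listed structure? no] → not satisfied.
§11.10 — Primary Use: [not a Senior Development (§11.11)? yes] AND [the site lies within the settlement boundary? no] → not satisfied.
§11.4 — Class-T Use: not a Primary Scheme (§11.5)? yes; Recognised Works (§11.8)? yes; Primary Use (§11.10)? no — 2 of 3 hold (need ≥2) → satisfied.

Yes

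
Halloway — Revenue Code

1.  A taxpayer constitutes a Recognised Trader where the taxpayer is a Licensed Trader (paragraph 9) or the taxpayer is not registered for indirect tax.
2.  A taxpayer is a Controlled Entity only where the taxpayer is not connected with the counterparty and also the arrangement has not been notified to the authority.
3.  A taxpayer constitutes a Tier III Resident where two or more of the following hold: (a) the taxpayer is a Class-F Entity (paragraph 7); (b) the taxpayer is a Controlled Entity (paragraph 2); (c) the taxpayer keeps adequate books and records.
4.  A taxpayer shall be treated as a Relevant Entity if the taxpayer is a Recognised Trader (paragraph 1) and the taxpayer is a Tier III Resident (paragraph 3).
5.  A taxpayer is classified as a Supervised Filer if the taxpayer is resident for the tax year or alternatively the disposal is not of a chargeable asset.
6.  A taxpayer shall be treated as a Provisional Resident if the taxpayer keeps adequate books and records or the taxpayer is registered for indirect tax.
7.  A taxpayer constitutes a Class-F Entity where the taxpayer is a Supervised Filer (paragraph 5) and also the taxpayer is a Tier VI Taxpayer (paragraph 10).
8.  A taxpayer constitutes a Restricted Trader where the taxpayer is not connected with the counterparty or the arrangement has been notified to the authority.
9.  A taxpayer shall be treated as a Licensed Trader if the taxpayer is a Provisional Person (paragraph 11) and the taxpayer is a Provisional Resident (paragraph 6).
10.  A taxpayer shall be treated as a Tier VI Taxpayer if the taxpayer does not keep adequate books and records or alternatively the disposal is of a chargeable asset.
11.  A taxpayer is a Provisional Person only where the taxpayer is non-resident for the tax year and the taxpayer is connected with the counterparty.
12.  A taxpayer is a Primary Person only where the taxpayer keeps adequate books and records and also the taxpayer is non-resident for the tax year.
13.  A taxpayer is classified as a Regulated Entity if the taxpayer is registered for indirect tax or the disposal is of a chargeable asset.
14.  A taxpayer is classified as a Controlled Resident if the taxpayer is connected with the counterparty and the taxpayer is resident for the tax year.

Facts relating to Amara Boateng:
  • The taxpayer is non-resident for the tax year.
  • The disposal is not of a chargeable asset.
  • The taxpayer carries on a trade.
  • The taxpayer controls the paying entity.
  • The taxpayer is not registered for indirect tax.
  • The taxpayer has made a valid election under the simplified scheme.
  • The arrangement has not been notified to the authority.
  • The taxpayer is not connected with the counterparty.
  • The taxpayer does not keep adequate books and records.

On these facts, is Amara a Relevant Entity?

paragraph 11 — Provisional Person: [the taxpayer is non-resident for the tax year? yes] AND [the taxpayer is connected with the counterparty? no] → not satisfied.
paragraph 6 — Provisional Resident: [the taxpayer keeps adequate books and records? no] OR [the taxpayer is registered for indirect tax? no] → not satisfied.
paragraph 9 — Licensed Trader: [Provisional Person (paragraph 11)? no] AND [Provisional Resident (paragraph 6)? no] → not satisfied.
paragraph 1 — Recognised Trader: [Licensed Trader (paragraph 9)? no] OR [the taxpayer is not registered for indirect tax? yes] → satisfied.
paragraph 5 — Supervised Filer: [the taxpayer is resident for the tax year? no] OR [the disposal is not of a chargeable asset? yes] → satisfied.
paragraph 10 — Tier VI Taxpayer: [the taxpayer does not keep adequate books and records? yes] OR [the disposal is of a chargeable asset? no] → satisfied.
paragraph 7 — Class-F Entity: [Supervised Filer (paragraph 5)? yes] AND [Tier VI Taxpayer (paragraph 10)? yes] → satisfied.
paragraph 2 — Controlled Entity: [the taxpayer is not connected with the counterparty? yes] AND [the arrangement has not been notified to the authority? yes] → satisfied.
paragraph 3 — Tier III Resident: Class-F Entity (paragraph 7)? yes; Controlled Entity (paragraph 2)? yes; the taxpayer keeps adequate books and records? no — 2 of 3 hold (need ≥2) → satisfied.
paragraph 4 — Relevant Entity: [Recognised Trader (paragraph 1)? yes] AND [Tier III Resident (paragraph 3)? yes] → satisfied.

Yes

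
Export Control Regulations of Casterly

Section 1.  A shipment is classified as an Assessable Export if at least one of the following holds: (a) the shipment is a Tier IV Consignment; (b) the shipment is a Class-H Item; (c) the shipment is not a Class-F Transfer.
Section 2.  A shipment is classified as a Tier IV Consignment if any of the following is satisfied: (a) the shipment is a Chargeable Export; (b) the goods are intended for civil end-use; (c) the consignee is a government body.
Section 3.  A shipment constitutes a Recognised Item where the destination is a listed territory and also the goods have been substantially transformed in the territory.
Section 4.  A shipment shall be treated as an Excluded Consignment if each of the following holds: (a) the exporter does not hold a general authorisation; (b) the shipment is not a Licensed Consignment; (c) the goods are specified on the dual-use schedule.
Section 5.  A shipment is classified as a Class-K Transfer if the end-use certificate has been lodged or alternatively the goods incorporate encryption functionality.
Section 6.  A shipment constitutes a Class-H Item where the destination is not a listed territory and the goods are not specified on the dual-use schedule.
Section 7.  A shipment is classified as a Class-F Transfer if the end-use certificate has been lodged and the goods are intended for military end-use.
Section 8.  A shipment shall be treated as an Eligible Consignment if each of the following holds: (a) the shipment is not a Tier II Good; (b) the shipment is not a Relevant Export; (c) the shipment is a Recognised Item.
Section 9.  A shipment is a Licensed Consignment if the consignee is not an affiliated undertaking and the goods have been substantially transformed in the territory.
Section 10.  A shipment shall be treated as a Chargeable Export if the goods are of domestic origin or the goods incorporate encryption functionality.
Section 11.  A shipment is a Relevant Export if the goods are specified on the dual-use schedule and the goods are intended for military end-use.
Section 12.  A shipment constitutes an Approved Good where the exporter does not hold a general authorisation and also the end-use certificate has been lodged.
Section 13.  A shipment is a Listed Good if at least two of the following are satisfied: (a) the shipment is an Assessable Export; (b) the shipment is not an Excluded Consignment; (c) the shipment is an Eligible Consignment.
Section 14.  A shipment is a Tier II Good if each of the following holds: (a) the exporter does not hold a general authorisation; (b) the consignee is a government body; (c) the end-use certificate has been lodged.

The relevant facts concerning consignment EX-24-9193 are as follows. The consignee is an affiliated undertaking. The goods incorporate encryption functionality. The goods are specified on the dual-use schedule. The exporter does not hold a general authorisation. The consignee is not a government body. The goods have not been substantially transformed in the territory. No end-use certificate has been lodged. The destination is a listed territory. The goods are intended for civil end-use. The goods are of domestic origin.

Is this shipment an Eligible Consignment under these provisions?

No

Under section 14: the exporter does not hold a general authorisation? yes; and the consignee is a government body? no; and the end-use certificate has been lodged? no. So the shipment is not a Tier II Good.
Under section 11: the goods are specified on the dual-use schedule? yes; and the goods are intended for military end-use? no. So the shipment is not a Relevant Export.
Under section 3: the destination is a listed territory? yes; and the goods have been substantially transformed in the territory? no. So the shipment is not a Recognised Item.
Under section 8: not a Tier II Good (section 14)? yes; and not a Relevant Export (section 11)? yes; and Recognised Item (section 3)? no. So the shipment is not an Eligible Consignment.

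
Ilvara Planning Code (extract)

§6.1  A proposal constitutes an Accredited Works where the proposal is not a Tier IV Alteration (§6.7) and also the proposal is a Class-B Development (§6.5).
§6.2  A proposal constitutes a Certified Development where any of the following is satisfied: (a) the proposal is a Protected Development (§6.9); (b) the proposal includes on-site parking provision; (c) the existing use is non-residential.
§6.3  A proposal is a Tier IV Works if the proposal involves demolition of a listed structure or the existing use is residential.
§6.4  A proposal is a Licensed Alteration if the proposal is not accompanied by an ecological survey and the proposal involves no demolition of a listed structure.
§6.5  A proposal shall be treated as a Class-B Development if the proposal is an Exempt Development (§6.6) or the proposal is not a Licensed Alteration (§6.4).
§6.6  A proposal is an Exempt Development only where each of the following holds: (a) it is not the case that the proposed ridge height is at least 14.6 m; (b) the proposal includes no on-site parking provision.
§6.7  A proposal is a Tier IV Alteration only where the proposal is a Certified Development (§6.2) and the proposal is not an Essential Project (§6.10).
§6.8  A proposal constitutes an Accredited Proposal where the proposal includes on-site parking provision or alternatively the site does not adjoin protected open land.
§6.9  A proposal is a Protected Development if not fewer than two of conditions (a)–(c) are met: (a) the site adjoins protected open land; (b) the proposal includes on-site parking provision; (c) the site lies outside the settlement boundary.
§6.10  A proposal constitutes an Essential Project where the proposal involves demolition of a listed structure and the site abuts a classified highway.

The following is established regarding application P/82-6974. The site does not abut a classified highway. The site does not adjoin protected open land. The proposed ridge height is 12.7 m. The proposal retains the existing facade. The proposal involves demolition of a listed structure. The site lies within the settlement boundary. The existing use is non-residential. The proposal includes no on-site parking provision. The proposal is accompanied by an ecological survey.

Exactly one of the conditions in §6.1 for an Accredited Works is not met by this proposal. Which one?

Tier IV Alteration

Under §6.9: the site adjoins protected open land? no; the proposal includes on-site parking provision? no; the site lies outside the settlement boundary? no — 0 of 3 hold (need ≥2) → not satisfied.
Under §6.2: Protected Development (§6.9)? no; or the proposal includes on-site parking provision? no; or the existing use is non-residential? yes. So the proposal is a Certified Development.
Under §6.10: the proposal involves demolition of a listed structure? yes; and the site abuts a classified highway? no. So the proposal is not an Essential Project.
Under §6.7: Certified Development (§6.2)? yes; and not an Essential Project (§6.10)? yes. So the proposal is a Tier IV Alteration.
Under §6.6: proposed ridge height: 12.7 m ≥ 14.6 m? no, so negated condition yes; and the proposal includes no on-site parking provision? yes. So the proposal is an Exempt Development.
Under §6.4: the proposal is not accompanied by an ecological survey? no; and the proposal involves no demolition of a listed structure? no. So the proposal is not a Licensed Alteration.
Under §6.5: Exempt Development (§6.6)? yes; or not a Licensed Alteration (§6.4)? yes. So the proposal is a Class-B Development.
Under §6.1: not a Tier IV Alteration (§6.7)? no; and Class-B Development (§6.5)? yes. So the proposal is not an Accredited Works.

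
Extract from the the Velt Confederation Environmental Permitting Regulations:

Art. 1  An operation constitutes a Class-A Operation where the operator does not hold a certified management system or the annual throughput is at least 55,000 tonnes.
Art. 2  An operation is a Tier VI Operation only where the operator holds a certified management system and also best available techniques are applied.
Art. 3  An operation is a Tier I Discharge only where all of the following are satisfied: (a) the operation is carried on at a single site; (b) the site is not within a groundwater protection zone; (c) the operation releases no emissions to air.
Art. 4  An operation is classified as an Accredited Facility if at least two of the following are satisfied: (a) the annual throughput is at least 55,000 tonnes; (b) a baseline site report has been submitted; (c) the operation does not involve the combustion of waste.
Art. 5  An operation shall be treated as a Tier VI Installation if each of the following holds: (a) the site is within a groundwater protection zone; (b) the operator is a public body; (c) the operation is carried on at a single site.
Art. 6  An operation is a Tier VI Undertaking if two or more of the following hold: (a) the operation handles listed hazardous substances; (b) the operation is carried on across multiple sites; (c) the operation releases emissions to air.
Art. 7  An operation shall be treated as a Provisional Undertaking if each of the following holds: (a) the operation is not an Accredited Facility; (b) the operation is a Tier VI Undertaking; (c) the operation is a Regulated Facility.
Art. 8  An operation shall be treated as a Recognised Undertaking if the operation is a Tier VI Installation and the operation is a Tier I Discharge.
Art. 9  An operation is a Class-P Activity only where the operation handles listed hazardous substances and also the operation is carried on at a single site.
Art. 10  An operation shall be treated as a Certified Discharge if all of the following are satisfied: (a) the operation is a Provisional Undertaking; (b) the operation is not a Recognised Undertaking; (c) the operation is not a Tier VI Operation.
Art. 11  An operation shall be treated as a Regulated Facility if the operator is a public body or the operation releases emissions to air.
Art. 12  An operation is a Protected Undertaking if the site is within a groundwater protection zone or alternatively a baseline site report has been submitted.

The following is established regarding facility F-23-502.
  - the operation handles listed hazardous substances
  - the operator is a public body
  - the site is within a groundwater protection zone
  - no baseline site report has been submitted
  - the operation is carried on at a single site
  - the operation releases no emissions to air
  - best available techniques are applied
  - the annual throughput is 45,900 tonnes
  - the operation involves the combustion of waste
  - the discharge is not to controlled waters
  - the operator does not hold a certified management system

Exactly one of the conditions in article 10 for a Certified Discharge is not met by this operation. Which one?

article 4 — Accredited Facility: annual throughput: 45,900 tonnes ≥ 55,000 tonnes? no; a baseline site report has been submitted? no; the operation does not involve the combustion of waste? no — 0 of 3 hold (need ≥2) → not satisfied.
article 6 — Tier VI Undertaking: the operation handles listed hazardous substances? yes; the operation is carried on across multiple sites? no; the operation releases emissions to air? no — 1 of 3 hold (need ≥2) → not satisfied.
article 11 — Regulated Facility: [the operator is a public body? yes] OR [the operation releases emissions to air? no] → satisfied.
article 7 — Provisional Undertaking: [not an Accredited Facility (article 4)? yes] AND [Tier VI Undertaking (article 6)? no] AND [Regulated Facility (article 11)? yes] → not satisfied.
article 5 — Tier VI Installation: [the site is within a groundwater protection zone? yes] AND [the operator is a public body? yes] AND [the operation is carried on at a single site? yes] → satisfied.
article 3 — Tier I Discharge: [the operation is carried on at a single site? yes] AND [the site is not within a groundwater protection zone? no] AND [the operation releases no emissions to air? yes] → not satisfied.
article 8 — Recognised Undertaking: [Tier VI Installation (article 5)? yes] AND [Tier I Discharge (article 3)? no] → not satisfied.
article 2 — Tier VI Operation: [the operator holds a certified management system? no] AND [best available techniques are applied? yes] → not satisfied.
article 10 — Certified Discharge: [Provisional Undertaking (article 7)? no] AND [not a Recognised Undertaking (article 8)? yes] AND [not a Tier VI Operation (article 2)? yes] → not satisfied.

Provisional Undertaking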